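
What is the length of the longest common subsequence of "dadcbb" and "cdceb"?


LCS of "dadcbb" and "cdceb"
DP table:
           c    d    c    e    b
      0    0    0    0    0    0
  d   0    0    1    1    1    1
  a   0    0    1    1    1    1
  d   0    0    1    1    1    1
  c   0    1    1    2    2    2
  b   0    1    1    2    2    3
  b   0    1    1    2    2    3
LCS length = dp[6][5] = 3

3


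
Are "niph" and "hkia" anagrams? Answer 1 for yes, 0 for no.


Strings: "niph", "hkia"
Sorted first:  hinp
Sorted second: ahik
Differ at position 0: 'h' vs 'a' => not anagrams

0


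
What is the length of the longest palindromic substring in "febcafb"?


Input: "febcafb"
Checking substrings for palindromes:
  No multi-char palindromic substrings found
Longest palindromic substring: "f" with length 1

1


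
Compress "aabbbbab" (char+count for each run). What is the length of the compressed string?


Input: aabbbbab
Runs:
  'a' x 2 => "a2"
  'b' x 4 => "b4"
  'a' x 1 => "a1"
  'b' x 1 => "b1"
Compressed: "a2b4a1b1"
Compressed length: 8

8


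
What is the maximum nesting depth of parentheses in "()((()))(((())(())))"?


Input: "()((()))(((())(())))"
Tracking depth:
  Position 0 '(': depth becomes 1
  Position 1 ')': depth becomes 0
  Position 2 '(': depth becomes 1
  Position 3 '(': depth becomes 2
  Position 4 '(': depth becomes 3
  Position 5 ')': depth becomes 2
  Position 6 ')': depth becomes 1
  Position 7 ')': depth becomes 0
  Position 8 '(': depth becomes 1
  Position 9 '(': depth becomes 2
  Position 10 '(': depth becomes 3
  Position 11 '(': depth becomes 4
  Position 12 ')': depth becomes 3
  Position 13 ')': depth becomes 2
  Position 14 '(': depth becomes 3
  Position 15 '(': depth becomes 4
  Position 16 ')': depth becomes 3
  Position 17 ')': depth becomes 2
  Position 18 ')': depth becomes 1
  Position 19 ')': depth becomes 0
Maximum depth reached: 4

4


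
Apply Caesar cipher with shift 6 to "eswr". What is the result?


Caesar cipher: shift "eswr" by 6
  'e' (pos 4) + 6 = pos 10 = 'k'
  's' (pos 18) + 6 = pos 24 = 'y'
  'w' (pos 22) + 6 = pos 2 = 'c'
  'r' (pos 17) + 6 = pos 23 = 'x'
Result: kycx

kycx


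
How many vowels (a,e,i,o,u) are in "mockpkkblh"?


Input: mockpkkblh
Checking each character:
  'm' at position 0: consonant
  'o' at position 1: vowel (running total: 1)
  'c' at position 2: consonant
  'k' at position 3: consonant
  'p' at position 4: consonant
  'k' at position 5: consonant
  'k' at position 6: consonant
  'b' at position 7: consonant
  'l' at position 8: consonant
  'h' at position 9: consonant
Total vowels: 1

1


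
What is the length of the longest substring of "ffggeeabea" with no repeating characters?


Input: "ffggeeabea"
Sliding window (track last position of each char):
  Position 0 ('f'): window [0,0] length 1 -- new best
  Position 1 ('f'): repeat (last at 0), move window start to 1
  Position 1 ('f'): window [1,1] length 1
  Position 2 ('g'): window [1,2] length 2 -- new best
  Position 3 ('g'): repeat (last at 2), move window start to 3
  Position 3 ('g'): window [3,3] length 1
  Position 4 ('e'): window [3,4] length 2
  Position 5 ('e'): repeat (last at 4), move window start to 5
  Position 5 ('e'): window [5,5] length 1
  Position 6 ('a'): window [5,6] length 2
  Position 7 ('b'): window [5,7] length 3 -- new best
  Position 8 ('e'): repeat (last at 5), move window start to 6
  Position 8 ('e'): window [6,8] length 3
  Position 9 ('a'): repeat (last at 6), move window start to 7
  Position 9 ('a'): window [7,9] length 3
Longest substring with no repeats: "eab" with length 3

3


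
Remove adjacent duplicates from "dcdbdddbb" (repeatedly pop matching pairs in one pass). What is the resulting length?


Input: dcdbdddbb
Stack-based adjacent duplicate removal:
  Read 'd': push. Stack: d
  Read 'c': push. Stack: dc
  Read 'd': push. Stack: dcd
  Read 'b': push. Stack: dcdb
  Read 'd': push. Stack: dcdbd
  Read 'd': matches stack top 'd' => pop. Stack: dcdb
  Read 'd': push. Stack: dcdbd
  Read 'b': push. Stack: dcdbdb
  Read 'b': matches stack top 'b' => pop. Stack: dcdbd
Final stack: "dcdbd" (length 5)

5


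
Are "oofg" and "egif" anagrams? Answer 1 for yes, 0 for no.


Strings: "oofg", "egif"
Sorted first:  fgoo
Sorted second: efgi
Differ at position 0: 'f' vs 'e' => not anagrams

0


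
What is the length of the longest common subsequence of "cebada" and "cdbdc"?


LCS of "cebada" and "cdbdc"
DP table:
           c    d    b    d    c
      0    0    0    0    0    0
  c   0    1    1    1    1    1
  e   0    1    1    1    1    1
  b   0    1    1    2    2    2
  a   0    1    1    2    2    2
  d   0    1    2    2    3    3
  a   0    1    2    2    3    3
LCS length = dp[6][5] = 3

3


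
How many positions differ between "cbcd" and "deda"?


Comparing "cbcd" and "deda" position by position:
  Position 0: 'c' vs 'd' => DIFFER
  Position 1: 'b' vs 'e' => DIFFER
  Position 2: 'c' vs 'd' => DIFFER
  Position 3: 'd' vs 'a' => DIFFER
Positions that differ: 4

4


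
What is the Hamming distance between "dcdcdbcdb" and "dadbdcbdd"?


Comparing "dcdcdbcdb" and "dadbdcbdd" position by position:
  Position 0: 'd' vs 'd' => same
  Position 1: 'c' vs 'a' => differ
  Position 2: 'd' vs 'd' => same
  Position 3: 'c' vs 'b' => differ
  Position 4: 'd' vs 'd' => same
  Position 5: 'b' vs 'c' => differ
  Position 6: 'c' vs 'b' => differ
  Position 7: 'd' vs 'd' => same
  Position 8: 'b' vs 'd' => differ
Total differences (Hamming distance): 5

5


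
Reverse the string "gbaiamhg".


Input: gbaiamhg
Reading characters right to left:
  Position 7: 'g'
  Position 6: 'h'
  Position 5: 'm'
  Position 4: 'a'
  Position 3: 'i'
  Position 2: 'a'
  Position 1: 'b'
  Position 0: 'g'
Reversed: ghmaiabg

ghmaiabg


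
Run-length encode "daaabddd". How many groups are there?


Input: daaabddd
Scanning for consecutive runs:
  Group 1: 'd' x 1 (positions 0-0)
  Group 2: 'a' x 3 (positions 1-3)
  Group 3: 'b' x 1 (positions 4-4)
  Group 4: 'd' x 3 (positions 5-7)
Total groups: 4

4


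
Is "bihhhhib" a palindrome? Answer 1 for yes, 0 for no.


Input: bihhhhib
Reversed: bihhhhib
  Compare pos 0 ('b') with pos 7 ('b'): match
  Compare pos 1 ('i') with pos 6 ('i'): match
  Compare pos 2 ('h') with pos 5 ('h'): match
  Compare pos 3 ('h') with pos 4 ('h'): match
Result: palindrome

1


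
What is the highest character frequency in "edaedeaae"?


Input: edaedeaae
Character counts:
  'a': 3
  'd': 2
  'e': 4
Maximum frequency: 4

4


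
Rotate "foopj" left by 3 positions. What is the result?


Input: "foopj", rotate left by 3
First 3 characters: "foo"
Remaining characters: "pj"
Concatenate remaining + first: "pj" + "foo" = "pjfoo"

pjfoo


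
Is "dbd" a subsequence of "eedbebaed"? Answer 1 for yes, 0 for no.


Check if "dbd" is a subsequence of "eedbebaed"
Greedy scan:
  Position 0 ('e'): no match needed
  Position 1 ('e'): no match needed
  Position 2 ('d'): matches sub[0] = 'd'
  Position 3 ('b'): matches sub[1] = 'b'
  Position 4 ('e'): no match needed
  Position 5 ('b'): no match needed
  Position 6 ('a'): no match needed
  Position 7 ('e'): no match needed
  Position 8 ('d'): matches sub[2] = 'd'
All 3 characters matched => is a subsequence

1


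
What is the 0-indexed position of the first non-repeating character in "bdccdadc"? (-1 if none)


Input: bdccdadc
Character frequencies:
  'a': 1
  'b': 1
  'c': 3
  'd': 3
Scanning left to right for freq == 1:
  Position 0 ('b'): unique! => answer = 0

0


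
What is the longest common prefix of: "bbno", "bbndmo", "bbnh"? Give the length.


Words: bbno, bbndmo, bbnh
  Position 0: all 'b' => match
  Position 1: all 'b' => match
  Position 2: all 'n' => match
  Position 3: ('o', 'd', 'h') => mismatch, stop
LCP = "bbn" (length 3)

3


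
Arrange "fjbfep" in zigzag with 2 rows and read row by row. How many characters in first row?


Zigzag "fjbfep" into 2 rows:
Placing characters:
  'f' => row 0
  'j' => row 1
  'b' => row 0
  'f' => row 1
  'e' => row 0
  'p' => row 1
Rows:
  Row 0: "fbe"
  Row 1: "jfp"
First row length: 3

3


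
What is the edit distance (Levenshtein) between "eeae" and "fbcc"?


Computing edit distance: "eeae" -> "fbcc"
DP table:
           f    b    c    c
      0    1    2    3    4
  e   1    1    2    3    4
  e   2    2    2    3    4
  a   3    3    3    3    4
  e   4    4    4    4    4
Edit distance = dp[4][4] = 4

4


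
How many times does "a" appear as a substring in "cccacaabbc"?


Searching for "a" in "cccacaabbc"
Scanning each position:
  Position 0: "c" => no
  Position 1: "c" => no
  Position 2: "c" => no
  Position 3: "a" => MATCH
  Position 4: "c" => no
  Position 5: "a" => MATCH
  Position 6: "a" => MATCH
  Position 7: "b" => no
  Position 8: "b" => no
  Position 9: "c" => no
Total occurrences: 3

3


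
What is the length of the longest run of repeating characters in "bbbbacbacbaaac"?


Input: "bbbbacbacbaaac"
Scanning for longest run:
  Position 1 ('b'): continues run of 'b', length=2
  Position 2 ('b'): continues run of 'b', length=3
  Position 3 ('b'): continues run of 'b', length=4
  Position 4 ('a'): new char, reset run to 1
  Position 5 ('c'): new char, reset run to 1
  Position 6 ('b'): new char, reset run to 1
  Position 7 ('a'): new char, reset run to 1
  Position 8 ('c'): new char, reset run to 1
  Position 9 ('b'): new char, reset run to 1
  Position 10 ('a'): new char, reset run to 1
  Position 11 ('a'): continues run of 'a', length=2
  Position 12 ('a'): continues run of 'a', length=3
  Position 13 ('c'): new char, reset run to 1
Longest run: 'b' with length 4

4


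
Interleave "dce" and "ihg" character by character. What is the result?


Interleaving "dce" and "ihg":
  Position 0: 'd' from first, 'i' from second => "di"
  Position 1: 'c' from first, 'h' from second => "ch"
  Position 2: 'e' from first, 'g' from second => "eg"
Result: dicheg

dicheg


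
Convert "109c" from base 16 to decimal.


Input: "109c" in base 16
Positional expansion:
  Digit '1' (value 1) x 16^3 = 4096
  Digit '0' (value 0) x 16^2 = 0
  Digit '9' (value 9) x 16^1 = 144
  Digit 'c' (value 12) x 16^0 = 12
Sum = 4252

4252


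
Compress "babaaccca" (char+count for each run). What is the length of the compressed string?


Input: babaaccca
Runs:
  'b' x 1 => "b1"
  'a' x 1 => "a1"
  'b' x 1 => "b1"
  'a' x 2 => "a2"
  'c' x 3 => "c3"
  'a' x 1 => "a1"
Compressed: "b1a1b1a2c3a1"
Compressed length: 12

12


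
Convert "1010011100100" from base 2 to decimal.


Input: "1010011100100" in base 2
Positional expansion:
  Digit '1' (value 1) x 2^12 = 4096
  Digit '0' (value 0) x 2^11 = 0
  Digit '1' (value 1) x 2^10 = 1024
  Digit '0' (value 0) x 2^9 = 0
  Digit '0' (value 0) x 2^8 = 0
  Digit '1' (value 1) x 2^7 = 128
  Digit '1' (value 1) x 2^6 = 64
  Digit '1' (value 1) x 2^5 = 32
  Digit '0' (value 0) x 2^4 = 0
  Digit '0' (value 0) x 2^3 = 0
  Digit '1' (value 1) x 2^2 = 4
  Digit '0' (value 0) x 2^1 = 0
  Digit '0' (value 0) x 2^0 = 0
Sum = 5348

5348


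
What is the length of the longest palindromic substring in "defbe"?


Input: "defbe"
Checking substrings for palindromes:
  No multi-char palindromic substrings found
Longest palindromic substring: "d" with length 1

1


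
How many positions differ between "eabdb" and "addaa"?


Comparing "eabdb" and "addaa" position by position:
  Position 0: 'e' vs 'a' => DIFFER
  Position 1: 'a' vs 'd' => DIFFER
  Position 2: 'b' vs 'd' => DIFFER
  Position 3: 'd' vs 'a' => DIFFER
  Position 4: 'b' vs 'a' => DIFFER
Positions that differ: 5

5


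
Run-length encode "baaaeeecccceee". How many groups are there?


Input: baaaeeecccceee
Scanning for consecutive runs:
  Group 1: 'b' x 1 (positions 0-0)
  Group 2: 'a' x 3 (positions 1-3)
  Group 3: 'e' x 3 (positions 4-6)
  Group 4: 'c' x 4 (positions 7-10)
  Group 5: 'e' x 3 (positions 11-13)
Total groups: 5

5


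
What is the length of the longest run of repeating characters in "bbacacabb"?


Input: "bbacacabb"
Scanning for longest run:
  Position 1 ('b'): continues run of 'b', length=2
  Position 2 ('a'): new char, reset run to 1
  Position 3 ('c'): new char, reset run to 1
  Position 4 ('a'): new char, reset run to 1
  Position 5 ('c'): new char, reset run to 1
  Position 6 ('a'): new char, reset run to 1
  Position 7 ('b'): new char, reset run to 1
  Position 8 ('b'): continues run of 'b', length=2
Longest run: 'b' with length 2

2


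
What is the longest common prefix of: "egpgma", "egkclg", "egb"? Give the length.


Words: egpgma, egkclg, egb
  Position 0: all 'e' => match
  Position 1: all 'g' => match
  Position 2: ('p', 'k', 'b') => mismatch, stop
LCP = "eg" (length 2)

2


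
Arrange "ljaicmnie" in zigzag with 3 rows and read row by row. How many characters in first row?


Zigzag "ljaicmnie" into 3 rows:
Placing characters:
  'l' => row 0
  'j' => row 1
  'a' => row 2
  'i' => row 1
  'c' => row 0
  'm' => row 1
  'n' => row 2
  'i' => row 1
  'e' => row 0
Rows:
  Row 0: "lce"
  Row 1: "jimi"
  Row 2: "an"
First row length: 3

3


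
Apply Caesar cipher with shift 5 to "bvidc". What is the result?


Caesar cipher: shift "bvidc" by 5
  'b' (pos 1) + 5 = pos 6 = 'g'
  'v' (pos 21) + 5 = pos 0 = 'a'
  'i' (pos 8) + 5 = pos 13 = 'n'
  'd' (pos 3) + 5 = pos 8 = 'i'
  'c' (pos 2) + 5 = pos 7 = 'h'
Result: ganih

ganih


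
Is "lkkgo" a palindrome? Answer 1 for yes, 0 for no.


Input: lkkgo
Reversed: ogkkl
  Compare pos 0 ('l') with pos 4 ('o'): MISMATCH
  Compare pos 1 ('k') with pos 3 ('g'): MISMATCH
Result: not a palindrome

0


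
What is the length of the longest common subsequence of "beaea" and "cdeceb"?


LCS of "beaea" and "cdeceb"
DP table:
           c    d    e    c    e    b
      0    0    0    0    0    0    0
  b   0    0    0    0    0    0    1
  e   0    0    0    1    1    1    1
  a   0    0    0    1    1    1    1
  e   0    0    0    1    1    2    2
  a   0    0    0    1    1    2    2
LCS length = dp[5][6] = 2

2


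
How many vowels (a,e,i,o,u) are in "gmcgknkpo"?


Input: gmcgknkpo
Checking each character:
  'g' at position 0: consonant
  'm' at position 1: consonant
  'c' at position 2: consonant
  'g' at position 3: consonant
  'k' at position 4: consonant
  'n' at position 5: consonant
  'k' at position 6: consonant
  'p' at position 7: consonant
  'o' at position 8: vowel (running total: 1)
Total vowels: 1

1


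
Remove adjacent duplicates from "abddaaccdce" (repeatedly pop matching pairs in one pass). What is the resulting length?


Input: abddaaccdce
Stack-based adjacent duplicate removal:
  Read 'a': push. Stack: a
  Read 'b': push. Stack: ab
  Read 'd': push. Stack: abd
  Read 'd': matches stack top 'd' => pop. Stack: ab
  Read 'a': push. Stack: aba
  Read 'a': matches stack top 'a' => pop. Stack: ab
  Read 'c': push. Stack: abc
  Read 'c': matches stack top 'c' => pop. Stack: ab
  Read 'd': push. Stack: abd
  Read 'c': push. Stack: abdc
  Read 'e': push. Stack: abdce
Final stack: "abdce" (length 5)

5


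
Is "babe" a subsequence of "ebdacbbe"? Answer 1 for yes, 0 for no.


Check if "babe" is a subsequence of "ebdacbbe"
Greedy scan:
  Position 0 ('e'): no match needed
  Position 1 ('b'): matches sub[0] = 'b'
  Position 2 ('d'): no match needed
  Position 3 ('a'): matches sub[1] = 'a'
  Position 4 ('c'): no match needed
  Position 5 ('b'): matches sub[2] = 'b'
  Position 6 ('b'): no match needed
  Position 7 ('e'): matches sub[3] = 'e'
All 4 characters matched => is a subsequence

1


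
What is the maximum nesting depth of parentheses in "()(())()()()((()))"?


Input: "()(())()()()((()))"
Tracking depth:
  Position 0 '(': depth becomes 1
  Position 1 ')': depth becomes 0
  Position 2 '(': depth becomes 1
  Position 3 '(': depth becomes 2
  Position 4 ')': depth becomes 1
  Position 5 ')': depth becomes 0
  Position 6 '(': depth becomes 1
  Position 7 ')': depth becomes 0
  Position 8 '(': depth becomes 1
  Position 9 ')': depth becomes 0
  Position 10 '(': depth becomes 1
  Position 11 ')': depth becomes 0
  Position 12 '(': depth becomes 1
  Position 13 '(': depth becomes 2
  Position 14 '(': depth becomes 3
  Position 15 ')': depth becomes 2
  Position 16 ')': depth becomes 1
  Position 17 ')': depth becomes 0
Maximum depth reached: 3

3


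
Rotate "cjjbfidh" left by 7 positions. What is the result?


Input: "cjjbfidh", rotate left by 7
First 7 characters: "cjjbfid"
Remaining characters: "h"
Concatenate remaining + first: "h" + "cjjbfid" = "hcjjbfid"

hcjjbfid


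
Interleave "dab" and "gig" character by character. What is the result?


Interleaving "dab" and "gig":
  Position 0: 'd' from first, 'g' from second => "dg"
  Position 1: 'a' from first, 'i' from second => "ai"
  Position 2: 'b' from first, 'g' from second => "bg"
Result: dgaibg

dgaibg


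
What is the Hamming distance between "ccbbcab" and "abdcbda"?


Comparing "ccbbcab" and "abdcbda" position by position:
  Position 0: 'c' vs 'a' => differ
  Position 1: 'c' vs 'b' => differ
  Position 2: 'b' vs 'd' => differ
  Position 3: 'b' vs 'c' => differ
  Position 4: 'c' vs 'b' => differ
  Position 5: 'a' vs 'd' => differ
  Position 6: 'b' vs 'a' => differ
Total differences (Hamming distance): 7

7


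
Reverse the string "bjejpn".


Input: bjejpn
Reading characters right to left:
  Position 5: 'n'
  Position 4: 'p'
  Position 3: 'j'
  Position 2: 'e'
  Position 1: 'j'
  Position 0: 'b'
Reversed: npjejb

npjejb


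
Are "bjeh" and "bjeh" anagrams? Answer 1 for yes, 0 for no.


Strings: "bjeh", "bjeh"
Sorted first:  behj
Sorted second: behj
Sorted forms match => anagrams

1


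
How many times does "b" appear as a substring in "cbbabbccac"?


Searching for "b" in "cbbabbccac"
Scanning each position:
  Position 0: "c" => no
  Position 1: "b" => MATCH
  Position 2: "b" => MATCH
  Position 3: "a" => no
  Position 4: "b" => MATCH
  Position 5: "b" => MATCH
  Position 6: "c" => no
  Position 7: "c" => no
  Position 8: "a" => no
  Position 9: "c" => no
Total occurrences: 4

4


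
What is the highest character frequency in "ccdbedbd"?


Input: ccdbedbd
Character counts:
  'b': 2
  'c': 2
  'd': 3
  'e': 1
Maximum frequency: 3

3


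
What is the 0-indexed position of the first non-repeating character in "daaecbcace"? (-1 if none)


Input: daaecbcace
Character frequencies:
  'a': 3
  'b': 1
  'c': 3
  'd': 1
  'e': 2
Scanning left to right for freq == 1:
  Position 0 ('d'): unique! => answer = 0

0


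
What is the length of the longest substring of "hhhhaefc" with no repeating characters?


Input: "hhhhaefc"
Sliding window (track last position of each char):
  Position 0 ('h'): window [0,0] length 1 -- new best
  Position 1 ('h'): repeat (last at 0), move window start to 1
  Position 1 ('h'): window [1,1] length 1
  Position 2 ('h'): repeat (last at 1), move window start to 2
  Position 2 ('h'): window [2,2] length 1
  Position 3 ('h'): repeat (last at 2), move window start to 3
  Position 3 ('h'): window [3,3] length 1
  Position 4 ('a'): window [3,4] length 2 -- new best
  Position 5 ('e'): window [3,5] length 3 -- new best
  Position 6 ('f'): window [3,6] length 4 -- new best
  Position 7 ('c'): window [3,7] length 5 -- new best
Longest substring with no repeats: "haefc" with length 5

5


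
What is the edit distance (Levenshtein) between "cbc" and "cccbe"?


Computing edit distance: "cbc" -> "cccbe"
DP table:
           c    c    c    b    e
      0    1    2    3    4    5
  c   1    0    1    2    3    4
  b   2    1    1    2    2    3
  c   3    2    1    1    2    3
Edit distance = dp[3][5] = 3

3


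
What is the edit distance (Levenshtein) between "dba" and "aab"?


Computing edit distance: "dba" -> "aab"
DP table:
           a    a    b
      0    1    2    3
  d   1    1    2    3
  b   2    2    2    2
  a   3    2    2    3
Edit distance = dp[3][3] = 3

3


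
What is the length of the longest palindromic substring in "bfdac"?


Input: "bfdac"
Checking substrings for palindromes:
  No multi-char palindromic substrings found
Longest palindromic substring: "b" with length 1

1


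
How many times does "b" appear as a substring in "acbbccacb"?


Searching for "b" in "acbbccacb"
Scanning each position:
  Position 0: "a" => no
  Position 1: "c" => no
  Position 2: "b" => MATCH
  Position 3: "b" => MATCH
  Position 4: "c" => no
  Position 5: "c" => no
  Position 6: "a" => no
  Position 7: "c" => no
  Position 8: "b" => MATCH
Total occurrences: 3

3


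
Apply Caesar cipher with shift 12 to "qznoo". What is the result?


Caesar cipher: shift "qznoo" by 12
  'q' (pos 16) + 12 = pos 2 = 'c'
  'z' (pos 25) + 12 = pos 11 = 'l'
  'n' (pos 13) + 12 = pos 25 = 'z'
  'o' (pos 14) + 12 = pos 0 = 'a'
  'o' (pos 14) + 12 = pos 0 = 'a'
Result: clzaa

clzaa


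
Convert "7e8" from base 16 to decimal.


Input: "7e8" in base 16
Positional expansion:
  Digit '7' (value 7) x 16^2 = 1792
  Digit 'e' (value 14) x 16^1 = 224
  Digit '8' (value 8) x 16^0 = 8
Sum = 2024

2024


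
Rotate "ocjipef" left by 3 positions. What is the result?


Input: "ocjipef", rotate left by 3
First 3 characters: "ocj"
Remaining characters: "ipef"
Concatenate remaining + first: "ipef" + "ocj" = "ipefocj"

ipefocj


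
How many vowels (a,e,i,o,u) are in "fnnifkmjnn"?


Input: fnnifkmjnn
Checking each character:
  'f' at position 0: consonant
  'n' at position 1: consonant
  'n' at position 2: consonant
  'i' at position 3: vowel (running total: 1)
  'f' at position 4: consonant
  'k' at position 5: consonant
  'm' at position 6: consonant
  'j' at position 7: consonant
  'n' at position 8: consonant
  'n' at position 9: consonant
Total vowels: 1

1


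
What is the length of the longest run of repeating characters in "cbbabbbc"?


Input: "cbbabbbc"
Scanning for longest run:
  Position 1 ('b'): new char, reset run to 1
  Position 2 ('b'): continues run of 'b', length=2
  Position 3 ('a'): new char, reset run to 1
  Position 4 ('b'): new char, reset run to 1
  Position 5 ('b'): continues run of 'b', length=2
  Position 6 ('b'): continues run of 'b', length=3
  Position 7 ('c'): new char, reset run to 1
Longest run: 'b' with length 3

3


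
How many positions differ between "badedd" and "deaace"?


Comparing "badedd" and "deaace" position by position:
  Position 0: 'b' vs 'd' => DIFFER
  Position 1: 'a' vs 'e' => DIFFER
  Position 2: 'd' vs 'a' => DIFFER
  Position 3: 'e' vs 'a' => DIFFER
  Position 4: 'd' vs 'c' => DIFFER
  Position 5: 'd' vs 'e' => DIFFER
Positions that differ: 6

6


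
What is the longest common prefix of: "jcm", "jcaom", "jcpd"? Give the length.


Words: jcm, jcaom, jcpd
  Position 0: all 'j' => match
  Position 1: all 'c' => match
  Position 2: ('m', 'a', 'p') => mismatch, stop
LCP = "jc" (length 2)

2


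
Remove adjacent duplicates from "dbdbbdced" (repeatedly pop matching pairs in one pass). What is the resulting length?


Input: dbdbbdced
Stack-based adjacent duplicate removal:
  Read 'd': push. Stack: d
  Read 'b': push. Stack: db
  Read 'd': push. Stack: dbd
  Read 'b': push. Stack: dbdb
  Read 'b': matches stack top 'b' => pop. Stack: dbd
  Read 'd': matches stack top 'd' => pop. Stack: db
  Read 'c': push. Stack: dbc
  Read 'e': push. Stack: dbce
  Read 'd': push. Stack: dbced
Final stack: "dbced" (length 5)

5


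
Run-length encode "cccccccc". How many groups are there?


Input: cccccccc
Scanning for consecutive runs:
  Group 1: 'c' x 8 (positions 0-7)
Total groups: 1

1


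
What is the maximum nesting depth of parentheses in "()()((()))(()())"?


Input: "()()((()))(()())"
Tracking depth:
  Position 0 '(': depth becomes 1
  Position 1 ')': depth becomes 0
  Position 2 '(': depth becomes 1
  Position 3 ')': depth becomes 0
  Position 4 '(': depth becomes 1
  Position 5 '(': depth becomes 2
  Position 6 '(': depth becomes 3
  Position 7 ')': depth becomes 2
  Position 8 ')': depth becomes 1
  Position 9 ')': depth becomes 0
  Position 10 '(': depth becomes 1
  Position 11 '(': depth becomes 2
  Position 12 ')': depth becomes 1
  Position 13 '(': depth becomes 2
  Position 14 ')': depth becomes 1
  Position 15 ')': depth becomes 0
Maximum depth reached: 3

3


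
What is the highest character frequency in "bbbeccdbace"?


Input: bbbeccdbace
Character counts:
  'a': 1
  'b': 4
  'c': 3
  'd': 1
  'e': 2
Maximum frequency: 4

4


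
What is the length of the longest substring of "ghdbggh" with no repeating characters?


Input: "ghdbggh"
Sliding window (track last position of each char):
  Position 0 ('g'): window [0,0] length 1 -- new best
  Position 1 ('h'): window [0,1] length 2 -- new best
  Position 2 ('d'): window [0,2] length 3 -- new best
  Position 3 ('b'): window [0,3] length 4 -- new best
  Position 4 ('g'): repeat (last at 0), move window start to 1
  Position 4 ('g'): window [1,4] length 4
  Position 5 ('g'): repeat (last at 4), move window start to 5
  Position 5 ('g'): window [5,5] length 1
  Position 6 ('h'): window [5,6] length 2
Longest substring with no repeats: "ghdb" with length 4

4


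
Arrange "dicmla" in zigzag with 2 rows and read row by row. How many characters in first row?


Zigzag "dicmla" into 2 rows:
Placing characters:
  'd' => row 0
  'i' => row 1
  'c' => row 0
  'm' => row 1
  'l' => row 0
  'a' => row 1
Rows:
  Row 0: "dcl"
  Row 1: "ima"
First row length: 3

3


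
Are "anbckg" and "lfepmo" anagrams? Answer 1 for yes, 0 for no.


Strings: "anbckg", "lfepmo"
Sorted first:  abcgkn
Sorted second: eflmop
Differ at position 0: 'a' vs 'e' => not anagrams

0


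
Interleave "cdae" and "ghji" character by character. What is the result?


Interleaving "cdae" and "ghji":
  Position 0: 'c' from first, 'g' from second => "cg"
  Position 1: 'd' from first, 'h' from second => "dh"
  Position 2: 'a' from first, 'j' from second => "aj"
  Position 3: 'e' from first, 'i' from second => "ei"
Result: cgdhajei

cgdhajei


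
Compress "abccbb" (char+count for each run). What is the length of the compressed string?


Input: abccbb
Runs:
  'a' x 1 => "a1"
  'b' x 1 => "b1"
  'c' x 2 => "c2"
  'b' x 2 => "b2"
Compressed: "a1b1c2b2"
Compressed length: 8

8


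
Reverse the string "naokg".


Input: naokg
Reading characters right to left:
  Position 4: 'g'
  Position 3: 'k'
  Position 2: 'o'
  Position 1: 'a'
  Position 0: 'n'
Reversed: gkoan

gkoan


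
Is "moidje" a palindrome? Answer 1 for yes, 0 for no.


Input: moidje
Reversed: ejdiom
  Compare pos 0 ('m') with pos 5 ('e'): MISMATCH
  Compare pos 1 ('o') with pos 4 ('j'): MISMATCH
  Compare pos 2 ('i') with pos 3 ('d'): MISMATCH
Result: not a palindrome

0


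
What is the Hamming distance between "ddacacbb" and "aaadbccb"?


Comparing "ddacacbb" and "aaadbccb" position by position:
  Position 0: 'd' vs 'a' => differ
  Position 1: 'd' vs 'a' => differ
  Position 2: 'a' vs 'a' => same
  Position 3: 'c' vs 'd' => differ
  Position 4: 'a' vs 'b' => differ
  Position 5: 'c' vs 'c' => same
  Position 6: 'b' vs 'c' => differ
  Position 7: 'b' vs 'b' => same
Total differences (Hamming distance): 5

5


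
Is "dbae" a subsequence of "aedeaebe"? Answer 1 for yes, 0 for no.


Check if "dbae" is a subsequence of "aedeaebe"
Greedy scan:
  Position 0 ('a'): no match needed
  Position 1 ('e'): no match needed
  Position 2 ('d'): matches sub[0] = 'd'
  Position 3 ('e'): no match needed
  Position 4 ('a'): no match needed
  Position 5 ('e'): no match needed
  Position 6 ('b'): matches sub[1] = 'b'
  Position 7 ('e'): no match needed
Only matched 2/4 characters => not a subsequence

0


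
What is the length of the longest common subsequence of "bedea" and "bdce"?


LCS of "bedea" and "bdce"
DP table:
           b    d    c    e
      0    0    0    0    0
  b   0    1    1    1    1
  e   0    1    1    1    2
  d   0    1    2    2    2
  e   0    1    2    2    3
  a   0    1    2    2    3
LCS length = dp[5][4] = 3

3


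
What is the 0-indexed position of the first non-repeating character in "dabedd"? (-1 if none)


Input: dabedd
Character frequencies:
  'a': 1
  'b': 1
  'd': 3
  'e': 1
Scanning left to right for freq == 1:
  Position 0 ('d'): freq=3, skip
  Position 1 ('a'): unique! => answer = 1

1


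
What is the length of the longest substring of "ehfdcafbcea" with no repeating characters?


Input: "ehfdcafbcea"
Sliding window (track last position of each char):
  Position 0 ('e'): window [0,0] length 1 -- new best
  Position 1 ('h'): window [0,1] length 2 -- new best
  Position 2 ('f'): window [0,2] length 3 -- new best
  Position 3 ('d'): window [0,3] length 4 -- new best
  Position 4 ('c'): window [0,4] length 5 -- new best
  Position 5 ('a'): window [0,5] length 6 -- new best
  Position 6 ('f'): repeat (last at 2), move window start to 3
  Position 6 ('f'): window [3,6] length 4
  Position 7 ('b'): window [3,7] length 5
  Position 8 ('c'): repeat (last at 4), move window start to 5
  Position 8 ('c'): window [5,8] length 4
  Position 9 ('e'): window [5,9] length 5
  Position 10 ('a'): repeat (last at 5), move window start to 6
  Position 10 ('a'): window [6,10] length 5
Longest substring with no repeats: "ehfdca" with length 6

6


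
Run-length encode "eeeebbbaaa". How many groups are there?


Input: eeeebbbaaa
Scanning for consecutive runs:
  Group 1: 'e' x 4 (positions 0-3)
  Group 2: 'b' x 3 (positions 4-6)
  Group 3: 'a' x 3 (positions 7-9)
Total groups: 3

3


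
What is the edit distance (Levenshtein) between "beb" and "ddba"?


Computing edit distance: "beb" -> "ddba"
DP table:
           d    d    b    a
      0    1    2    3    4
  b   1    1    2    2    3
  e   2    2    2    3    3
  b   3    3    3    2    3
Edit distance = dp[3][4] = 3

3


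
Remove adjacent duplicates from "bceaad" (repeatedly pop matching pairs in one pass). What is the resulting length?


Input: bceaad
Stack-based adjacent duplicate removal:
  Read 'b': push. Stack: b
  Read 'c': push. Stack: bc
  Read 'e': push. Stack: bce
  Read 'a': push. Stack: bcea
  Read 'a': matches stack top 'a' => pop. Stack: bce
  Read 'd': push. Stack: bced
Final stack: "bced" (length 4)

4


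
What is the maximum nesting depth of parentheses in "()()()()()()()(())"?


Input: "()()()()()()()(())"
Tracking depth:
  Position 0 '(': depth becomes 1
  Position 1 ')': depth becomes 0
  Position 2 '(': depth becomes 1
  Position 3 ')': depth becomes 0
  Position 4 '(': depth becomes 1
  Position 5 ')': depth becomes 0
  Position 6 '(': depth becomes 1
  Position 7 ')': depth becomes 0
  Position 8 '(': depth becomes 1
  Position 9 ')': depth becomes 0
  Position 10 '(': depth becomes 1
  Position 11 ')': depth becomes 0
  Position 12 '(': depth becomes 1
  Position 13 ')': depth becomes 0
  Position 14 '(': depth becomes 1
  Position 15 '(': depth becomes 2
  Position 16 ')': depth becomes 1
  Position 17 ')': depth becomes 0
Maximum depth reached: 2

2


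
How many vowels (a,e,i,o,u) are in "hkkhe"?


Input: hkkhe
Checking each character:
  'h' at position 0: consonant
  'k' at position 1: consonant
  'k' at position 2: consonant
  'h' at position 3: consonant
  'e' at position 4: vowel (running total: 1)
Total vowels: 1

1


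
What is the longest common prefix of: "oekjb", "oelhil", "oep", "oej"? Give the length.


Words: oekjb, oelhil, oep, oej
  Position 0: all 'o' => match
  Position 1: all 'e' => match
  Position 2: ('k', 'l', 'p', 'j') => mismatch, stop
LCP = "oe" (length 2)

2


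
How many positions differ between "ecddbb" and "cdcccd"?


Comparing "ecddbb" and "cdcccd" position by position:
  Position 0: 'e' vs 'c' => DIFFER
  Position 1: 'c' vs 'd' => DIFFER
  Position 2: 'd' vs 'c' => DIFFER
  Position 3: 'd' vs 'c' => DIFFER
  Position 4: 'b' vs 'c' => DIFFER
  Position 5: 'b' vs 'd' => DIFFER
Positions that differ: 6

6


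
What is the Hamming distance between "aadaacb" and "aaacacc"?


Comparing "aadaacb" and "aaacacc" position by position:
  Position 0: 'a' vs 'a' => same
  Position 1: 'a' vs 'a' => same
  Position 2: 'd' vs 'a' => differ
  Position 3: 'a' vs 'c' => differ
  Position 4: 'a' vs 'a' => same
  Position 5: 'c' vs 'c' => same
  Position 6: 'b' vs 'c' => differ
Total differences (Hamming distance): 3

3


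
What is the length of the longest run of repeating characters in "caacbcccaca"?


Input: "caacbcccaca"
Scanning for longest run:
  Position 1 ('a'): new char, reset run to 1
  Position 2 ('a'): continues run of 'a', length=2
  Position 3 ('c'): new char, reset run to 1
  Position 4 ('b'): new char, reset run to 1
  Position 5 ('c'): new char, reset run to 1
  Position 6 ('c'): continues run of 'c', length=2
  Position 7 ('c'): continues run of 'c', length=3
  Position 8 ('a'): new char, reset run to 1
  Position 9 ('c'): new char, reset run to 1
  Position 10 ('a'): new char, reset run to 1
Longest run: 'c' with length 3

3


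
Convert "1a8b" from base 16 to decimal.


Input: "1a8b" in base 16
Positional expansion:
  Digit '1' (value 1) x 16^3 = 4096
  Digit 'a' (value 10) x 16^2 = 2560
  Digit '8' (value 8) x 16^1 = 128
  Digit 'b' (value 11) x 16^0 = 11
Sum = 6795

6795


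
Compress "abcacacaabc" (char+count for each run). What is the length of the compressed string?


Input: abcacacaabc
Runs:
  'a' x 1 => "a1"
  'b' x 1 => "b1"
  'c' x 1 => "c1"
  'a' x 1 => "a1"
  'c' x 1 => "c1"
  'a' x 1 => "a1"
  'c' x 1 => "c1"
  'a' x 2 => "a2"
  'b' x 1 => "b1"
  'c' x 1 => "c1"
Compressed: "a1b1c1a1c1a1c1a2b1c1"
Compressed length: 20

20


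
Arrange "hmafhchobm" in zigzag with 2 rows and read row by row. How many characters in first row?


Zigzag "hmafhchobm" into 2 rows:
Placing characters:
  'h' => row 0
  'm' => row 1
  'a' => row 0
  'f' => row 1
  'h' => row 0
  'c' => row 1
  'h' => row 0
  'o' => row 1
  'b' => row 0
  'm' => row 1
Rows:
  Row 0: "hahhb"
  Row 1: "mfcom"
First row length: 5

5


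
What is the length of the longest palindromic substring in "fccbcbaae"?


Input: "fccbcbaae"
Checking substrings for palindromes:
  [2:5] "cbc" (len 3) => palindrome
  [3:6] "bcb" (len 3) => palindrome
  [1:3] "cc" (len 2) => palindrome
  [6:8] "aa" (len 2) => palindrome
Longest palindromic substring: "cbc" with length 3

3


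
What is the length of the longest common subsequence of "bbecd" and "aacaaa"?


LCS of "bbecd" and "aacaaa"
DP table:
           a    a    c    a    a    a
      0    0    0    0    0    0    0
  b   0    0    0    0    0    0    0
  b   0    0    0    0    0    0    0
  e   0    0    0    0    0    0    0
  c   0    0    0    1    1    1    1
  d   0    0    0    1    1    1    1
LCS length = dp[5][6] = 1

1


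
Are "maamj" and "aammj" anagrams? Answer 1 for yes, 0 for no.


Strings: "maamj", "aammj"
Sorted first:  aajmm
Sorted second: aajmm
Sorted forms match => anagrams

1


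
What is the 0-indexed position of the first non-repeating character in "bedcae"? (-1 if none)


Input: bedcae
Character frequencies:
  'a': 1
  'b': 1
  'c': 1
  'd': 1
  'e': 2
Scanning left to right for freq == 1:
  Position 0 ('b'): unique! => answer = 0

0


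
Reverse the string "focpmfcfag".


Input: focpmfcfag
Reading characters right to left:
  Position 9: 'g'
  Position 8: 'a'
  Position 7: 'f'
  Position 6: 'c'
  Position 5: 'f'
  Position 4: 'm'
  Position 3: 'p'
  Position 2: 'c'
  Position 1: 'o'
  Position 0: 'f'
Reversed: gafcfmpcof

gafcfmpcof


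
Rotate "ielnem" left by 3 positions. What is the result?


Input: "ielnem", rotate left by 3
First 3 characters: "iel"
Remaining characters: "nem"
Concatenate remaining + first: "nem" + "iel" = "nemiel"

nemiel


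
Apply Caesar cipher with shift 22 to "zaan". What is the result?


Caesar cipher: shift "zaan" by 22
  'z' (pos 25) + 22 = pos 21 = 'v'
  'a' (pos 0) + 22 = pos 22 = 'w'
  'a' (pos 0) + 22 = pos 22 = 'w'
  'n' (pos 13) + 22 = pos 9 = 'j'
Result: vwwj

vwwj


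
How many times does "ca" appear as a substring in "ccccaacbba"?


Searching for "ca" in "ccccaacbba"
Scanning each position:
  Position 0: "cc" => no
  Position 1: "cc" => no
  Position 2: "cc" => no
  Position 3: "ca" => MATCH
  Position 4: "aa" => no
  Position 5: "ac" => no
  Position 6: "cb" => no
  Position 7: "bb" => no
  Position 8: "ba" => no
Total occurrences: 1

1


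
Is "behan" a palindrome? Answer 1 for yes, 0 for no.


Input: behan
Reversed: naheb
  Compare pos 0 ('b') with pos 4 ('n'): MISMATCH
  Compare pos 1 ('e') with pos 3 ('a'): MISMATCH
Result: not a palindrome

0


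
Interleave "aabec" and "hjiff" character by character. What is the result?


Interleaving "aabec" and "hjiff":
  Position 0: 'a' from first, 'h' from second => "ah"
  Position 1: 'a' from first, 'j' from second => "aj"
  Position 2: 'b' from first, 'i' from second => "bi"
  Position 3: 'e' from first, 'f' from second => "ef"
  Position 4: 'c' from first, 'f' from second => "cf"
Result: ahajbiefcf

ahajbiefcf


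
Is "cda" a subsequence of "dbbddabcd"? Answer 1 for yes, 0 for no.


Check if "cda" is a subsequence of "dbbddabcd"
Greedy scan:
  Position 0 ('d'): no match needed
  Position 1 ('b'): no match needed
  Position 2 ('b'): no match needed
  Position 3 ('d'): no match needed
  Position 4 ('d'): no match needed
  Position 5 ('a'): no match needed
  Position 6 ('b'): no match needed
  Position 7 ('c'): matches sub[0] = 'c'
  Position 8 ('d'): matches sub[1] = 'd'
Only matched 2/3 characters => not a subsequence

0


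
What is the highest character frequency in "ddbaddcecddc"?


Input: ddbaddcecddc
Character counts:
  'a': 1
  'b': 1
  'c': 3
  'd': 6
  'e': 1
Maximum frequency: 6

6


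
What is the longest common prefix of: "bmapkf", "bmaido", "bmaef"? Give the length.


Words: bmapkf, bmaido, bmaef
  Position 0: all 'b' => match
  Position 1: all 'm' => match
  Position 2: all 'a' => match
  Position 3: ('p', 'i', 'e') => mismatch, stop
LCP = "bma" (length 3)

3


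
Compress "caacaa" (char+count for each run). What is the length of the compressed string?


Input: caacaa
Runs:
  'c' x 1 => "c1"
  'a' x 2 => "a2"
  'c' x 1 => "c1"
  'a' x 2 => "a2"
Compressed: "c1a2c1a2"
Compressed length: 8

8


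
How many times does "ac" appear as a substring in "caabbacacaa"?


Searching for "ac" in "caabbacacaa"
Scanning each position:
  Position 0: "ca" => no
  Position 1: "aa" => no
  Position 2: "ab" => no
  Position 3: "bb" => no
  Position 4: "ba" => no
  Position 5: "ac" => MATCH
  Position 6: "ca" => no
  Position 7: "ac" => MATCH
  Position 8: "ca" => no
  Position 9: "aa" => no
Total occurrences: 2

2


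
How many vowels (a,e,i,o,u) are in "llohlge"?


Input: llohlge
Checking each character:
  'l' at position 0: consonant
  'l' at position 1: consonant
  'o' at position 2: vowel (running total: 1)
  'h' at position 3: consonant
  'l' at position 4: consonant
  'g' at position 5: consonant
  'e' at position 6: vowel (running total: 2)
Total vowels: 2

2


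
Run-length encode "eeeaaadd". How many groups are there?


Input: eeeaaadd
Scanning for consecutive runs:
  Group 1: 'e' x 3 (positions 0-2)
  Group 2: 'a' x 3 (positions 3-5)
  Group 3: 'd' x 2 (positions 6-7)
Total groups: 3

3


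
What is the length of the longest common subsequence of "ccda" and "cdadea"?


LCS of "ccda" and "cdadea"
DP table:
           c    d    a    d    e    a
      0    0    0    0    0    0    0
  c   0    1    1    1    1    1    1
  c   0    1    1    1    1    1    1
  d   0    1    2    2    2    2    2
  a   0    1    2    3    3    3    3
LCS length = dp[4][6] = 3

3


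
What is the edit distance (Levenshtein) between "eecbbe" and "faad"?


Computing edit distance: "eecbbe" -> "faad"
DP table:
           f    a    a    d
      0    1    2    3    4
  e   1    1    2    3    4
  e   2    2    2    3    4
  c   3    3    3    3    4
  b   4    4    4    4    4
  b   5    5    5    5    5
  e   6    6    6    6    6
Edit distance = dp[6][4] = 6

6
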